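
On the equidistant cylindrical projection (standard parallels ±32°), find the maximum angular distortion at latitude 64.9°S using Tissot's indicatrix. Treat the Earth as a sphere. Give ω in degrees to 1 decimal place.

In the equirectangular projection with standard parallel φ₀ = 32° (x = Rλ cos φ₀, y = Rφ), meridians are true-scale (h = 1) and the parallel scale is k = cos φ₀ / cos φ.
At 64.9°: h = 1.000, k = 1.999; principal scales a = 1.999, b = 1.000.
sin(ω/2) = (a − b)/(a + b) = 0.9992/2.999 = 0.3331, so ω = 2 arcsin(0.3331) ≈ 38.9°.

38.9°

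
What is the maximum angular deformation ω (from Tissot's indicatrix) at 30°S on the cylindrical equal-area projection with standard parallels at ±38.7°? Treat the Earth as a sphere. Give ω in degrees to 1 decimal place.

11.9°

For cylindrical equal-area with standard parallel φ₀, h = cos φ / cos φ₀ and k = cos φ₀ / cos φ, so h·k = 1.
At 30°: h = 1.110, k = 0.9012; principal scales a = 1.110, b = 0.9012.
sin(ω/2) = (a − b)/(a + b) = 0.2085/2.011 = 0.1037, so ω = 2 arcsin(0.1037) ≈ 11.9°.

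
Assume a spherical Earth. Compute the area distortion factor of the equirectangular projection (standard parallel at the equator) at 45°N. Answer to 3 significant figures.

1.41

In the plate carrée (x = Rλ, y = Rφ), meridians are true-scale (h = 1) and parallels are stretched by k = sec φ.
Areal scale = h·k = 1 × sec φ; at 45°, h = 1.000, k = 1.414, so h·k = 1.414.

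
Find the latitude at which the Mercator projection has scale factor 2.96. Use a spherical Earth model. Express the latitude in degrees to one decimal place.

70.3°

Mercator scale is k = sec φ = 1/cos φ.
1/cos φ = 2.96  ⇒  cos φ = 0.3378  ⇒  φ = arccos(0.3378) ≈ 70.3°.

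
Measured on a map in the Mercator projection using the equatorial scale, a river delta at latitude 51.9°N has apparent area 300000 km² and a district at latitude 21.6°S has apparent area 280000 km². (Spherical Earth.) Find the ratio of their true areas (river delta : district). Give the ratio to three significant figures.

On Mercator the areal scale is sec²φ, so true area = apparent × cos²φ.
True area of river delta: 300000 × cos²(51.9°) = 300000 × 0.3807 = 114200 km².
True area of district: 280000 × cos²(21.6°) = 280000 × 0.8645 = 242100 km².
Ratio = 114200 / 242100 ≈ 0.472.

0.472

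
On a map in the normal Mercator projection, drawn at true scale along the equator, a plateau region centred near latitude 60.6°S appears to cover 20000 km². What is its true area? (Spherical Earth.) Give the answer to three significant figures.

Mercator is conformal, so the point scale is isotropic: h = k = sec φ = 1/cos φ.
Areal scale = k² = sec²φ = 1/cos²(60.6°) = 1/0.4909² = 4.150.
True area = apparent / (areal scale) = 20000 / 4.150 ≈ 4820 km².

4820 km²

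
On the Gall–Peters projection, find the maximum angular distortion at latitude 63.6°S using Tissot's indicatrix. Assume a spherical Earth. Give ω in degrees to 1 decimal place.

51.4°

The Gall–Peters projection is cylindrical equal-area with φ₀ = 45°. For cylindrical equal-area with standard parallel φ₀, h = cos φ / cos φ₀ and k = cos φ₀ / cos φ, so h·k = 1.
At 63.6°: h = 0.6288, k = 1.590; principal scales a = 1.590, b = 0.6288.
sin(ω/2) = (a − b)/(a + b) = 0.9615/2.219 = 0.4333, so ω = 2 arcsin(0.4333) ≈ 51.4°.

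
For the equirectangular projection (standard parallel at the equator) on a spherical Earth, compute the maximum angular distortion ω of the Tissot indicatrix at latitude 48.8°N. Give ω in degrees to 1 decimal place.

In the plate carrée (x = Rλ, y = Rφ), meridians are true-scale (h = 1) and parallels are stretched by k = sec φ.
At 48.8°: h = 1.000, k = 1.518; principal scales a = 1.518, b = 1.000.
sin(ω/2) = (a − b)/(a + b) = 0.5182/2.518 = 0.2058, so ω = 2 arcsin(0.2058) ≈ 23.7°.

23.7°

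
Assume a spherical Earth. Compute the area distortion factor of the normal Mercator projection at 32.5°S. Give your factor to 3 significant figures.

1.41

For Mercator, h = k = sec φ (a conformal cylindrical projection has a single point scale, 1/cos φ).
Areal scale = k² = sec²φ = 1/cos²(32.5°) = 1/0.8434² = 1.406.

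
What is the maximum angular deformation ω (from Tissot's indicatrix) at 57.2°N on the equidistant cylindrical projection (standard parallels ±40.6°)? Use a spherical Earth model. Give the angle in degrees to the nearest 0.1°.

In the equirectangular projection with standard parallel φ₀ = 40.6° (x = Rλ cos φ₀, y = Rφ), meridians are true-scale (h = 1) and the parallel scale is k = cos φ₀ / cos φ.
At 57.2°: h = 1.000, k = 1.402; principal scales a = 1.402, b = 1.000.
sin(ω/2) = (a − b)/(a + b) = 0.4016/2.402 = 0.1672, so ω = 2 arcsin(0.1672) ≈ 19.3°.

19.3°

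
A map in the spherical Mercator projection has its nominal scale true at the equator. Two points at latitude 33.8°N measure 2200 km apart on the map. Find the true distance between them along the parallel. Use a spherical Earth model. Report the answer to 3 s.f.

1830 km

Mercator is conformal, so the point scale is isotropic: h = k = sec φ = 1/cos φ.
Along the parallel at 33.8°, map distances are exaggerated by k = sec 33.8° = 1.203.
True distance = 2200 / 1.203 = 2200 × cos 33.8° ≈ 1830 km.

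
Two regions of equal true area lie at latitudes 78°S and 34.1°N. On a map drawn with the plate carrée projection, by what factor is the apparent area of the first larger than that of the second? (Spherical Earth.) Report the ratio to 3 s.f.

3.98

In the plate carrée (x = Rλ, y = Rφ), meridians are true-scale (h = 1) and parallels are stretched by k = sec φ.
Areal scale at 78°: h·k = 1.000 × 4.810 = 4.810.
Areal scale at 34.1°: h·k = 1.000 × 1.208 = 1.208.
Ratio = 4.810/1.208 ≈ 3.98.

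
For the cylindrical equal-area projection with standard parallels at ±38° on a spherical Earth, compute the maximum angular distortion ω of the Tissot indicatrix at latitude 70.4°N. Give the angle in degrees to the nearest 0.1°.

For cylindrical equal-area with standard parallel φ₀, h = cos φ / cos φ₀ and k = cos φ₀ / cos φ, so h·k = 1.
At 70.4°: h = 0.4257, k = 2.349; principal scales a = 2.349, b = 0.4257.
sin(ω/2) = (a − b)/(a + b) = 1.923/2.775 = 0.6932, so ω = 2 arcsin(0.6932) ≈ 87.8°.

87.8°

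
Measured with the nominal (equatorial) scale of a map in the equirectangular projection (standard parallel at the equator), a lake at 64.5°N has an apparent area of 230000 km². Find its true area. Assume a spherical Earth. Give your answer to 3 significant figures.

99000 km²

For the equirectangular projection with φ₀ = 0 (plate carrée), h = 1 along meridians and k = sec φ along parallels.
Areal scale = h·k = 1 × sec φ; at 64.5°, h = 1.000, k = 2.323, so h·k = 2.323.
True area = apparent / (areal scale) = 230000 / 2.323 ≈ 99000 km².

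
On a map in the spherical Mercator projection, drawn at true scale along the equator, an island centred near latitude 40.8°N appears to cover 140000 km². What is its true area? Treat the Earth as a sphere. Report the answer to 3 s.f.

The Mercator projection is conformal; its linear scale factor is the same in every direction and equals sec φ = 1/cos φ.
Areal scale = k² = sec²φ = 1/cos²(40.8°) = 1/0.7570² = 1.745.
True area = apparent / (areal scale) = 140000 / 1.745 ≈ 80200 km².

80200 km²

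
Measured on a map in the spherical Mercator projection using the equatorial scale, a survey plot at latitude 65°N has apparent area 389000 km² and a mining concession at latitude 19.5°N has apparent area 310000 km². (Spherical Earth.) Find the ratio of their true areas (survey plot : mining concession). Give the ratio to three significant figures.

0.252

On Mercator the areal scale is sec²φ, so true area = apparent × cos²φ.
True area of survey plot: 389000 × cos²(65°) = 389000 × 0.1786 = 69480 km².
True area of mining concession: 310000 × cos²(19.5°) = 310000 × 0.8886 = 275500 km².
Ratio = 69480 / 275500 ≈ 0.252.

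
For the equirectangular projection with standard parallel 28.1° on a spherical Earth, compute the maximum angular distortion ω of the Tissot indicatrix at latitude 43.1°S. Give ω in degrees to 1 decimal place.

The equidistant cylindrical projection with φ₀ = 28.1° has h = 1 (meridians true) and k = cos φ₀ / cos φ along parallels.
At 43.1°: h = 1.000, k = 1.208; principal scales a = 1.208, b = 1.000.
sin(ω/2) = (a − b)/(a + b) = 0.2081/2.208 = 0.09425, so ω = 2 arcsin(0.09425) ≈ 10.8°.

10.8°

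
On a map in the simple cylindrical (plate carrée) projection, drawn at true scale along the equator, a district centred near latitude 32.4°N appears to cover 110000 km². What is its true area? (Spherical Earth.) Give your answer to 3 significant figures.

In the plate carrée (x = Rλ, y = Rφ), meridians are true-scale (h = 1) and parallels are stretched by k = sec φ.
Areal scale = h·k = 1 × sec φ; at 32.4°, h = 1.000, k = 1.184, so h·k = 1.184.
True area = apparent / (areal scale) = 110000 / 1.184 ≈ 92900 km².

92900 km²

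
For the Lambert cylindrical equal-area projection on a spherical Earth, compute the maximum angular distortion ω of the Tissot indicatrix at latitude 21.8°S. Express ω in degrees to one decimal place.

8.5°

The Lambert cylindrical equal-area projection is the cylindrical equal-area projection with its standard parallel at the equator (φ₀ = 0). For cylindrical equal-area with standard parallel φ₀, h = cos φ / cos φ₀ and k = cos φ₀ / cos φ, so h·k = 1.
At 21.8°: h = 0.9285, k = 1.077; principal scales a = 1.077, b = 0.9285.
sin(ω/2) = (a − b)/(a + b) = 0.1485/2.006 = 0.07406, so ω = 2 arcsin(0.07406) ≈ 8.5°.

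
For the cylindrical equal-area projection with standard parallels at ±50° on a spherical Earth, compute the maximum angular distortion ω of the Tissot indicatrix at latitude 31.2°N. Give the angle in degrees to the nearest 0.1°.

32.3°

For cylindrical equal-area with standard parallel φ₀, h = cos φ / cos φ₀ and k = cos φ₀ / cos φ, so h·k = 1.
At 31.2°: h = 1.331, k = 0.7515; principal scales a = 1.331, b = 0.7515.
sin(ω/2) = (a − b)/(a + b) = 0.5792/2.082 = 0.2782, so ω = 2 arcsin(0.2782) ≈ 32.3°.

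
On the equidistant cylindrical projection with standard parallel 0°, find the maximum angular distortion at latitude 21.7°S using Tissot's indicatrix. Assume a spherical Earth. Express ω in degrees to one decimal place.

4.2°

Plate carrée maps x = Rλ, y = Rφ. The meridian scale is h = 1 and the parallel scale is k = 1/cos φ = sec φ.
At 21.7°: h = 1.000, k = 1.076; principal scales a = 1.076, b = 1.000.
sin(ω/2) = (a − b)/(a + b) = 0.07627/2.076 = 0.03674, so ω = 2 arcsin(0.03674) ≈ 4.2°.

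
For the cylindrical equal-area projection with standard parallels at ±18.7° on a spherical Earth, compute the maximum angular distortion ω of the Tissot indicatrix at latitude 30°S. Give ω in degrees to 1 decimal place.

A cylindrical equal-area projection with standard parallel φ₀ has meridian scale h = cos φ / cos φ₀ and parallel scale k = cos φ₀ / cos φ (so areas are preserved, h·k = 1).
At 30°: h = 0.9143, k = 1.094; principal scales a = 1.094, b = 0.9143.
sin(ω/2) = (a − b)/(a + b) = 0.1795/2.008 = 0.08937, so ω = 2 arcsin(0.08937) ≈ 10.3°.

10.3°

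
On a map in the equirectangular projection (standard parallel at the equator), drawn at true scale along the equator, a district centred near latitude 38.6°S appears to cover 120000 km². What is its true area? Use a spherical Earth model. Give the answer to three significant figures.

For the equirectangular projection with φ₀ = 0 (plate carrée), h = 1 along meridians and k = sec φ along parallels.
Areal scale = h·k = 1 × sec φ; at 38.6°, h = 1.000, k = 1.280, so h·k = 1.280.
True area = apparent / (areal scale) = 120000 / 1.280 ≈ 93800 km².

93800 km²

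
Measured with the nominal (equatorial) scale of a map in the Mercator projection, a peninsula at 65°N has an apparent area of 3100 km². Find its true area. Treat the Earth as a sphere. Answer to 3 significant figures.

554 km²

For Mercator, h = k = sec φ (a conformal cylindrical projection has a single point scale, 1/cos φ).
Areal scale = k² = sec²φ = 1/cos²(65°) = 1/0.4226² = 5.599.
True area = apparent / (areal scale) = 3100 / 5.599 ≈ 554 km².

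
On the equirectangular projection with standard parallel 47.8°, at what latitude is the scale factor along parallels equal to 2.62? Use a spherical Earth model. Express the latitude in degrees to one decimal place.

With standard parallel φ₀ = 47.8°, the equirectangular projection gives x = Rλ cos φ₀, y = Rφ, so h = 1 and k = cos 47.8° / cos φ.
k = cos φ₀ / cos φ = 2.62  ⇒  cos φ = cos 47.8° / 2.62 = 0.2564.
φ = arccos(0.2564) ≈ 75.1°.

75.1°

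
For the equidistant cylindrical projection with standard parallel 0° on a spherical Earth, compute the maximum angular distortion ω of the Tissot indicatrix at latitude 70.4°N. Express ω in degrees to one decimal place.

59.7°

For the equirectangular projection with φ₀ = 0 (plate carrée), h = 1 along meridians and k = sec φ along parallels.
At 70.4°: h = 1.000, k = 2.981; principal scales a = 2.981, b = 1.000.
sin(ω/2) = (a − b)/(a + b) = 1.981/3.981 = 0.4976, so ω = 2 arcsin(0.4976) ≈ 59.7°.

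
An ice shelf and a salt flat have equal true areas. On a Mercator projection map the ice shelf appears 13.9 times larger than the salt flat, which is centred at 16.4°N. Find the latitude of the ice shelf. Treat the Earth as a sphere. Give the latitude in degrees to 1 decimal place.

75.1°

On Mercator, (apparent₁)/(apparent₂) = sec²φ₁ / sec²φ₂ when true areas are equal.
cos²φ₂ / cos²φ₁ = 13.9  ⇒  cos φ₁ = cos 16.4° / √13.9 = 0.9593/3.728 = 0.2573.
φ₁ = arccos(0.2573) ≈ 75.1°.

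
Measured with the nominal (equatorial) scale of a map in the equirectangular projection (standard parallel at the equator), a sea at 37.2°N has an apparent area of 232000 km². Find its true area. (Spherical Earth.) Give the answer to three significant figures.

In the plate carrée (x = Rλ, y = Rφ), meridians are true-scale (h = 1) and parallels are stretched by k = sec φ.
Areal scale = h·k = 1 × sec φ; at 37.2°, h = 1.000, k = 1.255, so h·k = 1.255.
True area = apparent / (areal scale) = 232000 / 1.255 ≈ 185000 km².

185000 km²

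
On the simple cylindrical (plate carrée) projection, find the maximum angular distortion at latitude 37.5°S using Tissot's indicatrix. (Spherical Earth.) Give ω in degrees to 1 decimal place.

In the plate carrée (x = Rλ, y = Rφ), meridians are true-scale (h = 1) and parallels are stretched by k = sec φ.
At 37.5°: h = 1.000, k = 1.260; principal scales a = 1.260, b = 1.000.
sin(ω/2) = (a − b)/(a + b) = 0.2605/2.260 = 0.1152, so ω = 2 arcsin(0.1152) ≈ 13.2°.

13.2°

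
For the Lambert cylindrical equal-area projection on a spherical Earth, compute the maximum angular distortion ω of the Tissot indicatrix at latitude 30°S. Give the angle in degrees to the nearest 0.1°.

16.4°

The Lambert cylindrical equal-area projection is the cylindrical equal-area projection with its standard parallel at the equator (φ₀ = 0). A cylindrical equal-area projection with standard parallel φ₀ has meridian scale h = cos φ / cos φ₀ and parallel scale k = cos φ₀ / cos φ (so areas are preserved, h·k = 1).
At 30°: h = 0.8660, k = 1.155; principal scales a = 1.155, b = 0.8660.
sin(ω/2) = (a − b)/(a + b) = 0.2887/2.021 = 0.1429, so ω = 2 arcsin(0.1429) ≈ 16.4°.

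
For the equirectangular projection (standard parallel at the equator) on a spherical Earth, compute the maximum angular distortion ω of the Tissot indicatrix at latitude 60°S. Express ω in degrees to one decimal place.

38.9°

In the plate carrée (x = Rλ, y = Rφ), meridians are true-scale (h = 1) and parallels are stretched by k = sec φ.
At 60°: h = 1.000, k = 2.000; principal scales a = 2.000, b = 1.000.
sin(ω/2) = (a − b)/(a + b) = 1.0000/3.000 = 0.3333, so ω = 2 arcsin(0.3333) ≈ 38.9°.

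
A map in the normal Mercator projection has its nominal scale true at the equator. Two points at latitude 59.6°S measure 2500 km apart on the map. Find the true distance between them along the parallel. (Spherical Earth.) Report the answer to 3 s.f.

Mercator is conformal, so the point scale is isotropic: h = k = sec φ = 1/cos φ.
Along the parallel at 59.6°, map distances are exaggerated by k = sec 59.6° = 1.976.
True distance = 2500 / 1.976 = 2500 × cos 59.6° ≈ 1270 km.

1270 km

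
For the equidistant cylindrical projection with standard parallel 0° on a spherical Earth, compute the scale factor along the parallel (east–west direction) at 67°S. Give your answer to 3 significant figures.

2.56

In the plate carrée (x = Rλ, y = Rφ), meridians are true-scale (h = 1) and parallels are stretched by k = sec φ.
k = 1/cos 67° = 1/0.3907 = 2.559.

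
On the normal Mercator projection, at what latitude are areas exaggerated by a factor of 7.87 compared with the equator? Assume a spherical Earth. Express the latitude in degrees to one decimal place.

Mercator areal scale is sec²φ.
sec²φ = 7.87  ⇒  cos²φ = 0.1271  ⇒  cos φ = 0.3565.
φ = arccos(0.3565) ≈ 69.1°.

69.1°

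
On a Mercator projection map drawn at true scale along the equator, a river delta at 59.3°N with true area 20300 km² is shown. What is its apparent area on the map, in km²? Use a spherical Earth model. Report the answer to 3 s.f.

77900 km²

The Mercator projection is conformal; its linear scale factor is the same in every direction and equals sec φ = 1/cos φ.
Areal scale = k² = sec²φ = 1/cos²(59.3°) = 1/0.5105² = 3.837.
Apparent area = 20300 × 3.837 ≈ 77900 km².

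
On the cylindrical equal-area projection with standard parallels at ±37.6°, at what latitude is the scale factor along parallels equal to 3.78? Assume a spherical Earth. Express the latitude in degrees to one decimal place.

77.9°

For cylindrical equal-area with standard parallel φ₀, h = cos φ / cos φ₀ and k = cos φ₀ / cos φ, so h·k = 1.
k = cos φ₀ / cos φ = 3.78  ⇒  cos φ = cos 37.6° / 3.78 = 0.2096.
φ = arccos(0.2096) ≈ 77.9°.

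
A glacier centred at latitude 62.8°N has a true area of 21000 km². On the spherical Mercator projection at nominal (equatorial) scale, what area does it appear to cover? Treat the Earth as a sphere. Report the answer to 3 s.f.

101000 km²

Mercator is conformal, so the point scale is isotropic: h = k = sec φ = 1/cos φ.
Areal scale = k² = sec²φ = 1/cos²(62.8°) = 1/0.4571² = 4.786.
Apparent area = 21000 × 4.786 ≈ 101000 km².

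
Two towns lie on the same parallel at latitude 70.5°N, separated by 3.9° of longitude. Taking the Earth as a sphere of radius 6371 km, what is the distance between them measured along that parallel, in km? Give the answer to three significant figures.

Arc length along a parallel = R cos φ · Δλ (with Δλ in radians).
= 6371 × cos 70.5° × (3.9° × π/180) = 6371 × 0.3338 × 0.06807 ≈ 145 km.

145 km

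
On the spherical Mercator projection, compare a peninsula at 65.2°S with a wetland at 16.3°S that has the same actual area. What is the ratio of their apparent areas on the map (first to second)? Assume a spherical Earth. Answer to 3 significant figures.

On Mercator, area is exaggerated by sec²φ = 1/cos²φ.
At 65.2°: sec²(65.2°) = 1/0.4195² = 5.684.
At 16.3°: sec²(16.3°) = 1/0.9598² = 1.086.
Ratio = 5.684/1.086 = cos²(16.3°)/cos²(65.2°) ≈ 5.24.

5.24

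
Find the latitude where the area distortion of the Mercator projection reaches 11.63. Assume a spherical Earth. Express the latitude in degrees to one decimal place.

Mercator areal scale is sec²φ.
sec²φ = 11.63  ⇒  cos²φ = 0.08598  ⇒  cos φ = 0.2932.
φ = arccos(0.2932) ≈ 72.9°.

72.9°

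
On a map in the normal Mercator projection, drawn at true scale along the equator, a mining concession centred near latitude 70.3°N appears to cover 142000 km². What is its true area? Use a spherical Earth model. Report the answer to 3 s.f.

Mercator is conformal, so the point scale is isotropic: h = k = sec φ = 1/cos φ.
Areal scale = k² = sec²φ = 1/cos²(70.3°) = 1/0.3371² = 8.800.
True area = apparent / (areal scale) = 142000 / 8.800 ≈ 16100 km².

16100 km²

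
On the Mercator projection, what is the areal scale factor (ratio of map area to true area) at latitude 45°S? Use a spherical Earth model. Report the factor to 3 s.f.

The Mercator projection is conformal; its linear scale factor is the same in every direction and equals sec φ = 1/cos φ.
Areal scale = k² = sec²φ = 1/cos²(45°) = 1/0.7071² = 2.000.

2.00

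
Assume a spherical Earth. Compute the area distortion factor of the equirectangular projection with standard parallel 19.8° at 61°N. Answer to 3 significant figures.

With standard parallel φ₀ = 19.8°, the equirectangular projection gives x = Rλ cos φ₀, y = Rφ, so h = 1 and k = cos 19.8° / cos φ.
Areal scale = h·k = 1 × cos φ₀ / cos φ; at 61°, h = 1.000, k = 1.941, so h·k = 1.941.

1.94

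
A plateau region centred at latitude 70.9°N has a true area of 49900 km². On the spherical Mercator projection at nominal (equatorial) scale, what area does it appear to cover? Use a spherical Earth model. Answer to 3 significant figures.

The Mercator projection is conformal; its linear scale factor is the same in every direction and equals sec φ = 1/cos φ.
Areal scale = k² = sec²φ = 1/cos²(70.9°) = 1/0.3272² = 9.340.
Apparent area = 49900 × 9.340 ≈ 466000 km².

466000 km²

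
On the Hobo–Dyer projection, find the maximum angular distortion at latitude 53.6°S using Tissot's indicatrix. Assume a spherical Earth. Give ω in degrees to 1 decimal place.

32.8°

The Hobo–Dyer projection is cylindrical equal-area with φ₀ = 37.5°. A cylindrical equal-area projection with standard parallel φ₀ has meridian scale h = cos φ / cos φ₀ and parallel scale k = cos φ₀ / cos φ (so areas are preserved, h·k = 1).
At 53.6°: h = 0.7480, k = 1.337; principal scales a = 1.337, b = 0.7480.
sin(ω/2) = (a − b)/(a + b) = 0.5889/2.085 = 0.2825, so ω = 2 arcsin(0.2825) ≈ 32.8°.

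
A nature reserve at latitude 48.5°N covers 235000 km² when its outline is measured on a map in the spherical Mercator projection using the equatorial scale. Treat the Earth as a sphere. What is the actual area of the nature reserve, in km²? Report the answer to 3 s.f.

Mercator is conformal, so the point scale is isotropic: h = k = sec φ = 1/cos φ.
Areal scale = k² = sec²φ = 1/cos²(48.5°) = 1/0.6626² = 2.278.
True area = apparent / (areal scale) = 235000 / 2.278 ≈ 103000 km².

103000 km²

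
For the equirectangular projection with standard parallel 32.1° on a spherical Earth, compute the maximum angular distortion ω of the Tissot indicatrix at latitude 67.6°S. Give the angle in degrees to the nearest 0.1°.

The equidistant cylindrical projection with φ₀ = 32.1° has h = 1 (meridians true) and k = cos φ₀ / cos φ along parallels.
At 67.6°: h = 1.000, k = 2.223; principal scales a = 2.223, b = 1.000.
sin(ω/2) = (a − b)/(a + b) = 1.223/3.223 = 0.3795, so ω = 2 arcsin(0.3795) ≈ 44.6°.

44.6°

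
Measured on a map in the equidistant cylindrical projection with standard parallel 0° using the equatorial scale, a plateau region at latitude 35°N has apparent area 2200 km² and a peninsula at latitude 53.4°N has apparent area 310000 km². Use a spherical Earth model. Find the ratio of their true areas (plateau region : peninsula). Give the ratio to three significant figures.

Plate carrée has h = 1 and k = sec φ, giving areal scale sec φ; true area = (apparent area) · cos φ.
True area of plateau region: 2200 × cos(35°) = 2200 × 0.8192 = 1802 km².
True area of peninsula: 310000 × cos(53.4°) = 310000 × 0.5962 = 184800 km².
Ratio = 1802 / 184800 ≈ 0.00975.

0.00975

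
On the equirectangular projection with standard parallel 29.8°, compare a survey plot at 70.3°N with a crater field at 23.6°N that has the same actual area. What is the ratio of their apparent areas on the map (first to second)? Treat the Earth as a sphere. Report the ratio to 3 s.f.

In the equirectangular projection with standard parallel φ₀ = 29.8° (x = Rλ cos φ₀, y = Rφ), meridians are true-scale (h = 1) and the parallel scale is k = cos φ₀ / cos φ.
Areal scale at 70.3°: h·k = 1.000 × 2.574 = 2.574.
Areal scale at 23.6°: h·k = 1.000 × 0.9470 = 0.9470.
Ratio = 2.574/0.9470 ≈ 2.72.

2.72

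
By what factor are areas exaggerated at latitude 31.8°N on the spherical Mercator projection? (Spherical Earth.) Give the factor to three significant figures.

For Mercator, h = k = sec φ (a conformal cylindrical projection has a single point scale, 1/cos φ).
Areal scale = k² = sec²φ = 1/cos²(31.8°) = 1/0.8499² = 1.384.

1.38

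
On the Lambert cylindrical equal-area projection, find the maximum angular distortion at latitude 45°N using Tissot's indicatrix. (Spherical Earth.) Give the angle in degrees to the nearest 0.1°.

38.9°

The Lambert cylindrical equal-area projection is the cylindrical equal-area projection with its standard parallel at the equator (φ₀ = 0). A cylindrical equal-area projection with standard parallel φ₀ has meridian scale h = cos φ / cos φ₀ and parallel scale k = cos φ₀ / cos φ (so areas are preserved, h·k = 1).
At 45°: h = 0.7071, k = 1.414; principal scales a = 1.414, b = 0.7071.
sin(ω/2) = (a − b)/(a + b) = 0.7071/2.121 = 0.3333, so ω = 2 arcsin(0.3333) ≈ 38.9°.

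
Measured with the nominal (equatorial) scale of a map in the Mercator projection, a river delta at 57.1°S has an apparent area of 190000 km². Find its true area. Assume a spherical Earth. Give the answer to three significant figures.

Mercator is conformal, so the point scale is isotropic: h = k = sec φ = 1/cos φ.
Areal scale = k² = sec²φ = 1/cos²(57.1°) = 1/0.5432² = 3.389.
True area = apparent / (areal scale) = 190000 / 3.389 ≈ 56100 km².

56100 km²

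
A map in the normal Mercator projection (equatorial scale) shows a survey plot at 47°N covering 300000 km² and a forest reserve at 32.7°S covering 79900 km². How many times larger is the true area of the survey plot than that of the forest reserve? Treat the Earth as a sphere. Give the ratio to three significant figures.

Since Mercator area scale is 1/cos²φ, the true area equals the apparent area multiplied by cos²φ.
True area of survey plot: 300000 × cos²(47°) = 300000 × 0.4651 = 139500 km².
True area of forest reserve: 79900 × cos²(32.7°) = 79900 × 0.7081 = 56580 km².
Ratio = 139500 / 56580 ≈ 2.47.

2.47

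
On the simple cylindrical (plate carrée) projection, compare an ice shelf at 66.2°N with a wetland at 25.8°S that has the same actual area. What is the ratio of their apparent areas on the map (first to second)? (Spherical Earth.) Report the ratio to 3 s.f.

For the equirectangular projection with φ₀ = 0 (plate carrée), h = 1 along meridians and k = sec φ along parallels.
Areal scale at 66.2°: h·k = 1.000 × 2.478 = 2.478.
Areal scale at 25.8°: h·k = 1.000 × 1.111 = 1.111.
Ratio = 2.478/1.111 ≈ 2.23.

2.23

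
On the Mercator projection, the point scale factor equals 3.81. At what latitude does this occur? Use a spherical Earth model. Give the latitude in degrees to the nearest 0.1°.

Mercator scale is k = sec φ = 1/cos φ.
1/cos φ = 3.81  ⇒  cos φ = 0.2625  ⇒  φ = arccos(0.2625) ≈ 74.8°.

74.8°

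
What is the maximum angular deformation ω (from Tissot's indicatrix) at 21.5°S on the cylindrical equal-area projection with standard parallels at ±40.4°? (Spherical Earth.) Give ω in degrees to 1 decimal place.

22.8°

For cylindrical equal-area with standard parallel φ₀, h = cos φ / cos φ₀ and k = cos φ₀ / cos φ, so h·k = 1.
At 21.5°: h = 1.222, k = 0.8185; principal scales a = 1.222, b = 0.8185.
sin(ω/2) = (a − b)/(a + b) = 0.4033/2.040 = 0.1977, so ω = 2 arcsin(0.1977) ≈ 22.8°.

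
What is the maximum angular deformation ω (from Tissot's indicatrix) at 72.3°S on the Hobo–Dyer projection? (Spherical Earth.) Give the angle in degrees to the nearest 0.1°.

96.1°

The Hobo–Dyer projection is cylindrical equal-area with φ₀ = 37.5°. For cylindrical equal-area with standard parallel φ₀, h = cos φ / cos φ₀ and k = cos φ₀ / cos φ, so h·k = 1.
At 72.3°: h = 0.3832, k = 2.609; principal scales a = 2.609, b = 0.3832.
sin(ω/2) = (a − b)/(a + b) = 2.226/2.993 = 0.7439, so ω = 2 arcsin(0.7439) ≈ 96.1°.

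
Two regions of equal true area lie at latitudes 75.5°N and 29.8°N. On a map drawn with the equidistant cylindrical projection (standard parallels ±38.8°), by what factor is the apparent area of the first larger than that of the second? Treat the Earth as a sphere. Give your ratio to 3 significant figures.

3.47

With standard parallel φ₀ = 38.8°, the equirectangular projection gives x = Rλ cos φ₀, y = Rφ, so h = 1 and k = cos 38.8° / cos φ.
Areal scale at 75.5°: h·k = 1.000 × 3.113 = 3.113.
Areal scale at 29.8°: h·k = 1.000 × 0.8981 = 0.8981.
Ratio = 3.113/0.8981 ≈ 3.47.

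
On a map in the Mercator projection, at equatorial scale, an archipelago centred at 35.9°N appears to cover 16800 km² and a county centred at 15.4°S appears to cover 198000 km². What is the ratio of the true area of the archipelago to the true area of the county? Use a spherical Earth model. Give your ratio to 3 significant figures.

Mercator's areal exaggeration is sec²φ; hence true area = (apparent area) · cos²φ.
True area of archipelago: 16800 × cos²(35.9°) = 16800 × 0.6562 = 11020 km².
True area of county: 198000 × cos²(15.4°) = 198000 × 0.9295 = 184000 km².
Ratio = 11020 / 184000 ≈ 0.0599.

0.0599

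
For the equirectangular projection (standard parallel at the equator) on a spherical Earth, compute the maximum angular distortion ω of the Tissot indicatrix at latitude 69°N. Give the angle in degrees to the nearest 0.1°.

In the plate carrée (x = Rλ, y = Rφ), meridians are true-scale (h = 1) and parallels are stretched by k = sec φ.
At 69°: h = 1.000, k = 2.790; principal scales a = 2.790, b = 1.000.
sin(ω/2) = (a − b)/(a + b) = 1.790/3.790 = 0.4724, so ω = 2 arcsin(0.4724) ≈ 56.4°.

56.4°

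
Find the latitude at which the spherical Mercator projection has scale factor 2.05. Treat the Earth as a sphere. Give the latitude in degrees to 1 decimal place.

Mercator scale is k = sec φ = 1/cos φ.
1/cos φ = 2.05  ⇒  cos φ = 0.4878  ⇒  φ = arccos(0.4878) ≈ 60.8°.

60.8°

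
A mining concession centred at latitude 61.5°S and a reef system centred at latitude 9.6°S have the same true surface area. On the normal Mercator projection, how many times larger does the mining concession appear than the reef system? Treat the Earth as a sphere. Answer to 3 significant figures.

Mercator is conformal with k = sec φ, so areal scale = k² = sec²φ.
At 61.5°: sec²(61.5°) = 1/0.4772² = 4.392.
At 9.6°: sec²(9.6°) = 1/0.9860² = 1.029.
Ratio = 4.392/1.029 = cos²(9.6°)/cos²(61.5°) ≈ 4.27.

4.27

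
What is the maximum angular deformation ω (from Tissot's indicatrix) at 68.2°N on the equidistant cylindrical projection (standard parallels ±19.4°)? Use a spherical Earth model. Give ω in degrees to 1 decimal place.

51.6°

With standard parallel φ₀ = 19.4°, the equirectangular projection gives x = Rλ cos φ₀, y = Rφ, so h = 1 and k = cos 19.4° / cos φ.
At 68.2°: h = 1.000, k = 2.540; principal scales a = 2.540, b = 1.000.
sin(ω/2) = (a − b)/(a + b) = 1.540/3.540 = 0.4350, so ω = 2 arcsin(0.4350) ≈ 51.6°.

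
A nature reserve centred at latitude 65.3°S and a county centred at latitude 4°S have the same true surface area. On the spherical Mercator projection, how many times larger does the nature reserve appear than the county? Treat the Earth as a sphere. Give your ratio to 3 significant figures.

5.70

Mercator is conformal with k = sec φ, so areal scale = k² = sec²φ.
At 65.3°: sec²(65.3°) = 1/0.4179² = 5.727.
At 4°: sec²(4°) = 1/0.9976² = 1.005.
Ratio = 5.727/1.005 = cos²(4°)/cos²(65.3°) ≈ 5.70.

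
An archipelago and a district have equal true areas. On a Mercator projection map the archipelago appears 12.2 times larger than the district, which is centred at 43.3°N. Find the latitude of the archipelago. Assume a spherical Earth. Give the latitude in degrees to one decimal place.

Mercator areal scale is sec²φ, so apparent-area ratio = sec²φ₁ / sec²φ₂ = cos²φ₂ / cos²φ₁.
cos²φ₂ / cos²φ₁ = 12.2  ⇒  cos φ₁ = cos 43.3° / √12.2 = 0.7278/3.493 = 0.2084.
φ₁ = arccos(0.2084) ≈ 78.0°.

78.0°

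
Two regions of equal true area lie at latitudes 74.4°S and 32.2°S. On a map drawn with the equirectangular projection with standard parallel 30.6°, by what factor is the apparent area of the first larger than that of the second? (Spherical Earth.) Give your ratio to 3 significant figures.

3.15

The equidistant cylindrical projection with φ₀ = 30.6° has h = 1 (meridians true) and k = cos φ₀ / cos φ along parallels.
Areal scale at 74.4°: h·k = 1.000 × 3.201 = 3.201.
Areal scale at 32.2°: h·k = 1.000 × 1.017 = 1.017.
Ratio = 3.201/1.017 ≈ 3.15.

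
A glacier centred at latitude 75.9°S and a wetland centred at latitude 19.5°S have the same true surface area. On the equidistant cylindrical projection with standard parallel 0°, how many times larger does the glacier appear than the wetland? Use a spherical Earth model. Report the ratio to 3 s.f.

Plate carrée maps x = Rλ, y = Rφ. The meridian scale is h = 1 and the parallel scale is k = 1/cos φ = sec φ.
Areal scale at 75.9°: h·k = 1.000 × 4.105 = 4.105.
Areal scale at 19.5°: h·k = 1.000 × 1.061 = 1.061.
Ratio = 4.105/1.061 ≈ 3.87.

3.87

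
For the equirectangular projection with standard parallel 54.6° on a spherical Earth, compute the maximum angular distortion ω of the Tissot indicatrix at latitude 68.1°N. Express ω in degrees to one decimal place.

The equidistant cylindrical projection with φ₀ = 54.6° has h = 1 (meridians true) and k = cos φ₀ / cos φ along parallels.
At 68.1°: h = 1.000, k = 1.553; principal scales a = 1.553, b = 1.000.
sin(ω/2) = (a − b)/(a + b) = 0.5531/2.553 = 0.2166, so ω = 2 arcsin(0.2166) ≈ 25.0°.

25.0°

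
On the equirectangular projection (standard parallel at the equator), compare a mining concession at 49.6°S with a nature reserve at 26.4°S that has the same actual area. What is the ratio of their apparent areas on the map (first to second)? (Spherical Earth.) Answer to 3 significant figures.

Plate carrée maps x = Rλ, y = Rφ. The meridian scale is h = 1 and the parallel scale is k = 1/cos φ = sec φ.
Areal scale at 49.6°: h·k = 1.000 × 1.543 = 1.543.
Areal scale at 26.4°: h·k = 1.000 × 1.116 = 1.116.
Ratio = 1.543/1.116 ≈ 1.38.

1.38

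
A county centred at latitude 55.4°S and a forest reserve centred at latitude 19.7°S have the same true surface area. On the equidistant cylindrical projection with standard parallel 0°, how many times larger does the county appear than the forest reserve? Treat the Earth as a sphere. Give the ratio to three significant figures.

For the equirectangular projection with φ₀ = 0 (plate carrée), h = 1 along meridians and k = sec φ along parallels.
Areal scale at 55.4°: h·k = 1.000 × 1.761 = 1.761.
Areal scale at 19.7°: h·k = 1.000 × 1.062 = 1.062.
Ratio = 1.761/1.062 ≈ 1.66.

1.66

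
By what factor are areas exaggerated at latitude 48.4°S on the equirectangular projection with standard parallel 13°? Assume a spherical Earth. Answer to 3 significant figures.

The equidistant cylindrical projection with φ₀ = 13° has h = 1 (meridians true) and k = cos φ₀ / cos φ along parallels.
Areal scale = h·k = 1 × cos φ₀ / cos φ; at 48.4°, h = 1.000, k = 1.468, so h·k = 1.468.

1.47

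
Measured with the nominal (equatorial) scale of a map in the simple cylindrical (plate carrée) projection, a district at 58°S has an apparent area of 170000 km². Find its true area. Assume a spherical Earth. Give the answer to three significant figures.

90100 km²

Plate carrée maps x = Rλ, y = Rφ. The meridian scale is h = 1 and the parallel scale is k = 1/cos φ = sec φ.
Areal scale = h·k = 1 × sec φ; at 58°, h = 1.000, k = 1.887, so h·k = 1.887.
True area = apparent / (areal scale) = 170000 / 1.887 ≈ 90100 km².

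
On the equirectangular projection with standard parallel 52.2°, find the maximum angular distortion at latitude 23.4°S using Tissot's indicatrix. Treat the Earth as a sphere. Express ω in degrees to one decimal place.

23.0°

With standard parallel φ₀ = 52.2°, the equirectangular projection gives x = Rλ cos φ₀, y = Rφ, so h = 1 and k = cos 52.2° / cos φ.
At 23.4°: h = 1.000, k = 0.6678; principal scales a = 1.000, b = 0.6678.
sin(ω/2) = (a − b)/(a + b) = 0.3322/1.668 = 0.1992, so ω = 2 arcsin(0.1992) ≈ 23.0°.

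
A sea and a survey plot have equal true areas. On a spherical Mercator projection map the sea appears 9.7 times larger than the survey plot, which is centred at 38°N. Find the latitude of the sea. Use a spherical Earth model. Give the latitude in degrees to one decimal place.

75.3°

On Mercator, (apparent₁)/(apparent₂) = sec²φ₁ / sec²φ₂ when true areas are equal.
cos²φ₂ / cos²φ₁ = 9.7  ⇒  cos φ₁ = cos 38° / √9.7 = 0.7880/3.114 = 0.2530.
φ₁ = arccos(0.2530) ≈ 75.3°.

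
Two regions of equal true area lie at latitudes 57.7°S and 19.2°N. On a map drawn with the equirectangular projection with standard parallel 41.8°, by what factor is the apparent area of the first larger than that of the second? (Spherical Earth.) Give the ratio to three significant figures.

1.77

With standard parallel φ₀ = 41.8°, the equirectangular projection gives x = Rλ cos φ₀, y = Rφ, so h = 1 and k = cos 41.8° / cos φ.
Areal scale at 57.7°: h·k = 1.000 × 1.395 = 1.395.
Areal scale at 19.2°: h·k = 1.000 × 0.7894 = 0.7894.
Ratio = 1.395/0.7894 ≈ 1.77.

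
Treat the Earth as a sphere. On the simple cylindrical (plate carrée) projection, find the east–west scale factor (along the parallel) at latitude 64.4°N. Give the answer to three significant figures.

Plate carrée maps x = Rλ, y = Rφ. The meridian scale is h = 1 and the parallel scale is k = 1/cos φ = sec φ.
k = 1/cos 64.4° = 1/0.4321 = 2.314.

2.31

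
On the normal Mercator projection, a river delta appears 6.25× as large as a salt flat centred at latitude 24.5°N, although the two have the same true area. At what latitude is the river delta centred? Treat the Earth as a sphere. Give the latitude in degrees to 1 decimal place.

68.7°

On Mercator, (apparent₁)/(apparent₂) = sec²φ₁ / sec²φ₂ when true areas are equal.
cos²φ₂ / cos²φ₁ = 6.25  ⇒  cos φ₁ = cos 24.5° / √6.25 = 0.9100/2.500 = 0.3640.
φ₁ = arccos(0.3640) ≈ 68.7°.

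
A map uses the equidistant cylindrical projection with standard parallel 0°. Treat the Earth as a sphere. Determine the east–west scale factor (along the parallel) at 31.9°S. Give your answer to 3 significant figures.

1.18

For the equirectangular projection with φ₀ = 0 (plate carrée), h = 1 along meridians and k = sec φ along parallels.
k = 1/cos 31.9° = 1/0.8490 = 1.178.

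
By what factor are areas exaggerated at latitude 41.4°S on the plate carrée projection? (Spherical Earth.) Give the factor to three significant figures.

For the equirectangular projection with φ₀ = 0 (plate carrée), h = 1 along meridians and k = sec φ along parallels.
Areal scale = h·k = 1 × sec φ; at 41.4°, h = 1.000, k = 1.333, so h·k = 1.333.

1.33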